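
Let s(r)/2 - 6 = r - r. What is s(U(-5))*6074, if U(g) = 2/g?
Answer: 72888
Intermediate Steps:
s(r) = 12 (s(r) = 12 + 2*(r - r) = 12 + 2*0 = 12 + 0 = 12)
s(U(-5))*6074 = 12*6074 = 72888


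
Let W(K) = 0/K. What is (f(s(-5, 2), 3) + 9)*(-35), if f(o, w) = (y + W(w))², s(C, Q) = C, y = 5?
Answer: -1190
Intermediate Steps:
W(K) = 0
f(o, w) = 25 (f(o, w) = (5 + 0)² = 5² = 25)
(f(s(-5, 2), 3) + 9)*(-35) = (25 + 9)*(-35) = 34*(-35) = -1190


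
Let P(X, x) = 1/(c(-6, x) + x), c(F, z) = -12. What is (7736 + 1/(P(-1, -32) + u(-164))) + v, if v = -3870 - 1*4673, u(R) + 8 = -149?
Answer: -5575607/6909 ≈ -807.01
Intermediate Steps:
u(R) = -157 (u(R) = -8 - 149 = -157)
v = -8543 (v = -3870 - 4673 = -8543)
P(X, x) = 1/(-12 + x)
(7736 + 1/(P(-1, -32) + u(-164))) + v = (7736 + 1/(1/(-12 - 32) - 157)) - 8543 = (7736 + 1/(1/(-44) - 157)) - 8543 = (7736 + 1/(-1/44 - 157)) - 8543 = (7736 + 1/(-6909/44)) - 8543 = (7736 - 44/6909) - 8543 = 53447980/6909 - 8543 = -5575607/6909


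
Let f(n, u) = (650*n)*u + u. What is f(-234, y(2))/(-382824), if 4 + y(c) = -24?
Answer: -1064693/95706 ≈ -11.125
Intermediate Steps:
y(c) = -28 (y(c) = -4 - 24 = -28)
f(n, u) = u + 650*n*u (f(n, u) = 650*n*u + u = u + 650*n*u)
f(-234, y(2))/(-382824) = -28*(1 + 650*(-234))/(-382824) = -28*(1 - 152100)*(-1/382824) = -28*(-152099)*(-1/382824) = 4258772*(-1/382824) = -1064693/95706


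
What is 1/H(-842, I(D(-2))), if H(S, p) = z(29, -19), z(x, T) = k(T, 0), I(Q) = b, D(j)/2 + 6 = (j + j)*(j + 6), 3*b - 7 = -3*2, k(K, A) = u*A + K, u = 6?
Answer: -1/19 ≈ -0.052632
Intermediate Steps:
k(K, A) = K + 6*A (k(K, A) = 6*A + K = K + 6*A)
b = ⅓ (b = 7/3 + (-3*2)/3 = 7/3 + (⅓)*(-6) = 7/3 - 2 = ⅓ ≈ 0.33333)
D(j) = -12 + 4*j*(6 + j) (D(j) = -12 + 2*((j + j)*(j + 6)) = -12 + 2*((2*j)*(6 + j)) = -12 + 2*(2*j*(6 + j)) = -12 + 4*j*(6 + j))
I(Q) = ⅓
z(x, T) = T (z(x, T) = T + 6*0 = T + 0 = T)
H(S, p) = -19
1/H(-842, I(D(-2))) = 1/(-19) = -1/19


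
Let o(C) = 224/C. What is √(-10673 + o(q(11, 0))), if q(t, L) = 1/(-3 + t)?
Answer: I*√8881 ≈ 94.239*I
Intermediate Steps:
√(-10673 + o(q(11, 0))) = √(-10673 + 224/(1/(-3 + 11))) = √(-10673 + 224/(1/8)) = √(-10673 + 224/(⅛)) = √(-10673 + 224*8) = √(-10673 + 1792) = √(-8881) = I*√8881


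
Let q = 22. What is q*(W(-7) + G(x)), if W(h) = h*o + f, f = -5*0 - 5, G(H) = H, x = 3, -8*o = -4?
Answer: -121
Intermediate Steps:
o = 1/2 (o = -1/8*(-4) = 1/2 ≈ 0.50000)
f = -5 (f = 0 - 5 = -5)
W(h) = -5 + h/2 (W(h) = h*(1/2) - 5 = h/2 - 5 = -5 + h/2)
q*(W(-7) + G(x)) = 22*((-5 + (1/2)*(-7)) + 3) = 22*((-5 - 7/2) + 3) = 22*(-17/2 + 3) = 22*(-11/2) = -121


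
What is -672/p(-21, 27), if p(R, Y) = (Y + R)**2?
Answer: -56/3 ≈ -18.667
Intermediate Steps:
p(R, Y) = (R + Y)**2
-672/p(-21, 27) = -672/(-21 + 27)**2 = -672/(6**2) = -672/36 = -672*1/36 = -56/3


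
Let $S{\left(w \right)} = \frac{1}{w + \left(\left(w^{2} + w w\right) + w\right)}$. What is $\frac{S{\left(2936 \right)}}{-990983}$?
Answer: $- \frac{1}{17090556240912} \approx -5.8512 \cdot 10^{-14}$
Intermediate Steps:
$S{\left(w \right)} = \frac{1}{2 w + 2 w^{2}}$ ($S{\left(w \right)} = \frac{1}{w + \left(\left(w^{2} + w^{2}\right) + w\right)} = \frac{1}{w + \left(2 w^{2} + w\right)} = \frac{1}{w + \left(w + 2 w^{2}\right)} = \frac{1}{2 w + 2 w^{2}}$)
$\frac{S{\left(2936 \right)}}{-990983} = \frac{\frac{1}{2} \cdot \frac{1}{2936} \frac{1}{1 + 2936}}{-990983} = \frac{1}{2} \cdot \frac{1}{2936} \cdot \frac{1}{2937} \left(- \frac{1}{990983}\right) = \frac{1}{17246064} \left(- \frac{1}{990983}\right) = - \frac{1}{17090556240912}$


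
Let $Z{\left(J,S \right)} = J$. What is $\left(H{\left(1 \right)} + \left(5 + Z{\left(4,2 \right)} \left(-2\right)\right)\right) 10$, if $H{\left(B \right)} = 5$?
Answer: $20$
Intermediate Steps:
$\left(H{\left(1 \right)} + \left(5 + Z{\left(4,2 \right)} \left(-2\right)\right)\right) 10 = \left(5 + \left(5 + 4 \left(-2\right)\right)\right) 10 = \left(5 + \left(5 - 8\right)\right) 10 = \left(5 - 3\right) 10 = 2 \cdot 10 = 20$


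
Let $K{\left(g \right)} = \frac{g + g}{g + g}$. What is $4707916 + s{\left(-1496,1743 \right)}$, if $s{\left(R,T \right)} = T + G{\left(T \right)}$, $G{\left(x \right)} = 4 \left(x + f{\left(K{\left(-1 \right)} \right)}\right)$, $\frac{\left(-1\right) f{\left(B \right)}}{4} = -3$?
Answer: $4716679$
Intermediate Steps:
$K{\left(g \right)} = 1$ ($K{\left(g \right)} = \frac{2 g}{2 g} = 2 g \frac{1}{2 g} = 1$)
$f{\left(B \right)} = 12$ ($f{\left(B \right)} = \left(-4\right) \left(-3\right) = 12$)
$G{\left(x \right)} = 48 + 4 x$ ($G{\left(x \right)} = 4 \left(x + 12\right) = 4 \left(12 + x\right) = 48 + 4 x$)
$s{\left(R,T \right)} = 48 + 5 T$ ($s{\left(R,T \right)} = T + \left(48 + 4 T\right) = 48 + 5 T$)
$4707916 + s{\left(-1496,1743 \right)} = 4707916 + \left(48 + 5 \cdot 1743\right) = 4707916 + \left(48 + 8715\right) = 4707916 + 8763 = 4716679$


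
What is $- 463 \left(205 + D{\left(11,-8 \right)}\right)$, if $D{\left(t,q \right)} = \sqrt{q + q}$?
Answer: $-94915 - 1852 i \approx -94915.0 - 1852.0 i$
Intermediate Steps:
$D{\left(t,q \right)} = \sqrt{2} \sqrt{q}$ ($D{\left(t,q \right)} = \sqrt{2 q} = \sqrt{2} \sqrt{q}$)
$- 463 \left(205 + D{\left(11,-8 \right)}\right) = - 463 \left(205 + \sqrt{2} \sqrt{-8}\right) = - 463 \left(205 + \sqrt{2} \cdot 2 i \sqrt{2}\right) = - 463 \left(205 + 4 i\right) = -94915 - 1852 i$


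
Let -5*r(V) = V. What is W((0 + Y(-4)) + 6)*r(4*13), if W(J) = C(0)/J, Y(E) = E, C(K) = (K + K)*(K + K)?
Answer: 0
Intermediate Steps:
r(V) = -V/5
C(K) = 4*K² (C(K) = (2*K)*(2*K) = 4*K²)
W(J) = 0 (W(J) = (4*0²)/J = (4*0)/J = 0/J = 0)
W((0 + Y(-4)) + 6)*r(4*13) = 0*(-4*13/5) = 0*(-⅕*52) = 0*(-52/5) = 0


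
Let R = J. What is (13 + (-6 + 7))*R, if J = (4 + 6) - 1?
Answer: 126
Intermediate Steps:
J = 9 (J = 10 - 1 = 9)
R = 9
(13 + (-6 + 7))*R = (13 + (-6 + 7))*9 = (13 + 1)*9 = 14*9 = 126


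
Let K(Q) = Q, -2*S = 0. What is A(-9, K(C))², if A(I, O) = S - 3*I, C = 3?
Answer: 729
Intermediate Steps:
S = 0 (S = -½*0 = 0)
A(I, O) = -3*I (A(I, O) = 0 - 3*I = -3*I)
A(-9, K(C))² = (-3*(-9))² = 27² = 729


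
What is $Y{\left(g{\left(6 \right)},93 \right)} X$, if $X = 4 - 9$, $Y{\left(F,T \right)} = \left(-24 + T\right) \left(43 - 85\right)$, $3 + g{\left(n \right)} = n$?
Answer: $14490$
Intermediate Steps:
$g{\left(n \right)} = -3 + n$
$Y{\left(F,T \right)} = 1008 - 42 T$ ($Y{\left(F,T \right)} = \left(-24 + T\right) \left(-42\right) = 1008 - 42 T$)
$X = -5$ ($X = 4 - 9 = -5$)
$Y{\left(g{\left(6 \right)},93 \right)} X = \left(1008 - 3906\right) \left(-5\right) = \left(-2898\right) \left(-5\right) = 14490$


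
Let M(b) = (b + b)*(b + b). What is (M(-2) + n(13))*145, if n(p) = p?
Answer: 4205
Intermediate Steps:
M(b) = 4*b² (M(b) = (2*b)*(2*b) = 4*b²)
(M(-2) + n(13))*145 = (4*(-2)² + 13)*145 = (4*4 + 13)*145 = (16 + 13)*145 = 29*145 = 4205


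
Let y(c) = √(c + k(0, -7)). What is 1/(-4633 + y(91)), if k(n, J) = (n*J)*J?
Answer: -4633/21464598 - √91/21464598 ≈ -0.00021629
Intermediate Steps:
k(n, J) = n*J² (k(n, J) = (J*n)*J = n*J²)
y(c) = √c (y(c) = √(c + 0*(-7)²) = √(c + 0*49) = √(c + 0) = √c)
1/(-4633 + y(91)) = 1/(-4633 + √91)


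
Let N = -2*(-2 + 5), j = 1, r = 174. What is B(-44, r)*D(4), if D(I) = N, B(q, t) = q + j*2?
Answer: 252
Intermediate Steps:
B(q, t) = 2 + q (B(q, t) = q + 1*2 = q + 2 = 2 + q)
N = -6 (N = -2*3 = -6)
D(I) = -6
B(-44, r)*D(4) = (2 - 44)*(-6) = -42*(-6) = 252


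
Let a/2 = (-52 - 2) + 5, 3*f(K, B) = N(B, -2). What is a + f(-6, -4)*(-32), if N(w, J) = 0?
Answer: -98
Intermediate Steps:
f(K, B) = 0 (f(K, B) = (⅓)*0 = 0)
a = -98 (a = 2*((-52 - 2) + 5) = 2*(-54 + 5) = 2*(-49) = -98)
a + f(-6, -4)*(-32) = -98 + 0*(-32) = -98 + 0 = -98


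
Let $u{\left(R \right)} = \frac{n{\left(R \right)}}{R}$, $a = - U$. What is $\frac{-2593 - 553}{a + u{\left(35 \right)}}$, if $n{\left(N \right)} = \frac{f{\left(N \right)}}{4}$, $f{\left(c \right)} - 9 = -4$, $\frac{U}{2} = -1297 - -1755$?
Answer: $\frac{88088}{25647} \approx 3.4346$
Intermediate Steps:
$U = 916$ ($U = 2 \left(-1297 - -1755\right) = 2 \left(-1297 + 1755\right) = 2 \cdot 458 = 916$)
$f{\left(c \right)} = 5$ ($f{\left(c \right)} = 9 - 4 = 5$)
$n{\left(N \right)} = \frac{5}{4}$
$a = -916$ ($a = \left(-1\right) 916 = -916$)
$u{\left(R \right)} = \frac{5}{4 R}$
$\frac{-2593 - 553}{a + u{\left(35 \right)}} = \frac{-2593 - 553}{-916 + \frac{5}{4 \cdot 35}} = - \frac{3146}{-916 + \frac{5}{4} \cdot \frac{1}{35}} = - \frac{3146}{-916 + \frac{1}{28}} = - \frac{3146}{- \frac{25647}{28}} = \left(-3146\right) \left(- \frac{28}{25647}\right) = \frac{88088}{25647}$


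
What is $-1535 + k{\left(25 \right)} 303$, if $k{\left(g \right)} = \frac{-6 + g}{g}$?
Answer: $- \frac{32618}{25} \approx -1304.7$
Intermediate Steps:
$k{\left(g \right)} = \frac{-6 + g}{g}$
$-1535 + k{\left(25 \right)} 303 = -1535 + \frac{-6 + 25}{25} \cdot 303 = -1535 + \frac{1}{25} \cdot 19 \cdot 303 = -1535 + \frac{19}{25} \cdot 303 = -1535 + \frac{5757}{25} = - \frac{32618}{25}$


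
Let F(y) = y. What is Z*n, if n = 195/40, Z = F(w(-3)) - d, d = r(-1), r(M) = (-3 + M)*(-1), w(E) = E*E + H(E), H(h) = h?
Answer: 39/4 ≈ 9.7500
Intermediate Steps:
w(E) = E + E² (w(E) = E*E + E = E² + E = E + E²)
r(M) = 3 - M
d = 4 (d = 3 - 1*(-1) = 3 + 1 = 4)
Z = 2 (Z = -3*(1 - 3) - 1*4 = -3*(-2) - 4 = 6 - 4 = 2)
n = 39/8 (n = 195*(1/40) = 39/8 ≈ 4.8750)
Z*n = 2*(39/8) = 39/4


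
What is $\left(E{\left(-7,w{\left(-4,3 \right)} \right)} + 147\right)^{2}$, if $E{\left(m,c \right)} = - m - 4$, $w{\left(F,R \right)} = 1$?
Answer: $22500$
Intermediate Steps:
$E{\left(m,c \right)} = -4 - m$
$\left(E{\left(-7,w{\left(-4,3 \right)} \right)} + 147\right)^{2} = \left(\left(-4 - -7\right) + 147\right)^{2} = \left(\left(-4 + 7\right) + 147\right)^{2} = \left(3 + 147\right)^{2} = 150^{2} = 22500$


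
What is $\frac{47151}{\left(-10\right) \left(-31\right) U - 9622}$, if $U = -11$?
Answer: $- \frac{5239}{1448} \approx -3.6181$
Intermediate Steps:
$\frac{47151}{\left(-10\right) \left(-31\right) U - 9622} = \frac{47151}{\left(-10\right) \left(-31\right) \left(-11\right) - 9622} = \frac{47151}{310 \left(-11\right) - 9622} = \frac{47151}{-3410 - 9622} = \frac{47151}{-13032} = 47151 \left(- \frac{1}{13032}\right) = - \frac{5239}{1448}$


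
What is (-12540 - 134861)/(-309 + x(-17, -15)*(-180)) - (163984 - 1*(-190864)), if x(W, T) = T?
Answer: -848588969/2391 ≈ -3.5491e+5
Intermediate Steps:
(-12540 - 134861)/(-309 + x(-17, -15)*(-180)) - (163984 - 1*(-190864)) = (-12540 - 134861)/(-309 - 15*(-180)) - (163984 - 1*(-190864)) = -147401/(-309 + 2700) - (163984 + 190864) = -147401/2391 - 1*354848 = -147401*1/2391 - 354848 = -147401/2391 - 354848 = -848588969/2391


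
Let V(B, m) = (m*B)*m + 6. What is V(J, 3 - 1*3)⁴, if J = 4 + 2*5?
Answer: 1296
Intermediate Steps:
J = 14 (J = 4 + 10 = 14)
V(B, m) = 6 + B*m² (V(B, m) = (B*m)*m + 6 = B*m² + 6 = 6 + B*m²)
V(J, 3 - 1*3)⁴ = (6 + 14*(3 - 1*3)²)⁴ = (6 + 14*(3 - 3)²)⁴ = (6 + 14*0²)⁴ = (6 + 14*0)⁴ = (6 + 0)⁴ = 6⁴ = 1296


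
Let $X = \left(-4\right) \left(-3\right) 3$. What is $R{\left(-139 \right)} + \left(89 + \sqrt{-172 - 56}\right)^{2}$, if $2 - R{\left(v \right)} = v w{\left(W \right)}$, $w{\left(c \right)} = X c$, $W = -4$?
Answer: $-12321 + 356 i \sqrt{57} \approx -12321.0 + 2687.7 i$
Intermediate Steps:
$X = 36$ ($X = 12 \cdot 3 = 36$)
$w{\left(c \right)} = 36 c$
$R{\left(v \right)} = 2 + 144 v$ ($R{\left(v \right)} = 2 - v 36 \left(-4\right) = 2 - v \left(-144\right) = 2 - - 144 v = 2 + 144 v$)
$R{\left(-139 \right)} + \left(89 + \sqrt{-172 - 56}\right)^{2} = \left(2 + 144 \left(-139\right)\right) + \left(89 + \sqrt{-172 - 56}\right)^{2} = \left(2 - 20016\right) + \left(89 + \sqrt{-228}\right)^{2} = -20014 + \left(89 + 2 i \sqrt{57}\right)^{2}$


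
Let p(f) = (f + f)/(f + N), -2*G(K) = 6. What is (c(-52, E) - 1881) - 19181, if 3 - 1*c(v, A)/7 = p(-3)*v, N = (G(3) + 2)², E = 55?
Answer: -19949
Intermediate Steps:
G(K) = -3 (G(K) = -½*6 = -3)
N = 1 (N = (-3 + 2)² = (-1)² = 1)
p(f) = 2*f/(1 + f) (p(f) = (f + f)/(f + 1) = (2*f)/(1 + f) = 2*f/(1 + f))
c(v, A) = 21 - 21*v (c(v, A) = 21 - 7*2*(-3)/(1 - 3)*v = 21 - 7*2*(-3)/(-2)*v = 21 - 7*2*(-3)*(-½)*v = 21 - 21*v)
(c(-52, E) - 1881) - 19181 = ((21 - 21*(-52)) - 1881) - 19181 = ((21 + 1092) - 1881) - 19181 = (1113 - 1881) - 19181 = -768 - 19181 = -19949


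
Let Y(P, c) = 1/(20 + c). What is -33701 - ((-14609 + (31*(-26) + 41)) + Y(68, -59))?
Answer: -714752/39 ≈ -18327.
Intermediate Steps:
-33701 - ((-14609 + (31*(-26) + 41)) + Y(68, -59)) = -33701 - ((-14609 + (31*(-26) + 41)) + 1/(20 - 59)) = -33701 - ((-14609 + (-806 + 41)) + 1/(-39)) = -33701 - ((-14609 - 765) - 1/39) = -33701 - (-15374 - 1/39) = -33701 - 1*(-599587/39) = -33701 + 599587/39 = -714752/39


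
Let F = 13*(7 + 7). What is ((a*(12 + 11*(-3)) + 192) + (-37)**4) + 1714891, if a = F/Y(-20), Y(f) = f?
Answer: 35894351/10 ≈ 3.5894e+6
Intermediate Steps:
F = 182 (F = 13*14 = 182)
a = -91/10 (a = 182/(-20) = 182*(-1/20) = -91/10 ≈ -9.1000)
((a*(12 + 11*(-3)) + 192) + (-37)**4) + 1714891 = ((-91*(12 + 11*(-3))/10 + 192) + (-37)**4) + 1714891 = ((-91*(12 - 33)/10 + 192) + 1874161) + 1714891 = ((-91/10*(-21) + 192) + 1874161) + 1714891 = ((1911/10 + 192) + 1874161) + 1714891 = (3831/10 + 1874161) + 1714891 = 18745441/10 + 1714891 = 35894351/10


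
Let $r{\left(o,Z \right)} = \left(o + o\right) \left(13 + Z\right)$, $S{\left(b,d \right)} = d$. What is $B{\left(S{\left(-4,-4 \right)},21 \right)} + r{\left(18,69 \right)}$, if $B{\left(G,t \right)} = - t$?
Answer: $2931$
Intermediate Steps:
$r{\left(o,Z \right)} = 2 o \left(13 + Z\right)$
$B{\left(S{\left(-4,-4 \right)},21 \right)} + r{\left(18,69 \right)} = \left(-1\right) 21 + 2 \cdot 18 \left(13 + 69\right) = -21 + 2 \cdot 18 \cdot 82 = -21 + 2952 = 2931$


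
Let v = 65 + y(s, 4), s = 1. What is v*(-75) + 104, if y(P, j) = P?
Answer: -4846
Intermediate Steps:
v = 66 (v = 65 + 1 = 66)
v*(-75) + 104 = 66*(-75) + 104 = -4950 + 104 = -4846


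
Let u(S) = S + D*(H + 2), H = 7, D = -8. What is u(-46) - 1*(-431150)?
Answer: 431032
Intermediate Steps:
u(S) = -72 + S (u(S) = S - 8*(7 + 2) = S - 8*9 = S - 72 = -72 + S)
u(-46) - 1*(-431150) = (-72 - 46) - 1*(-431150) = -118 + 431150 = 431032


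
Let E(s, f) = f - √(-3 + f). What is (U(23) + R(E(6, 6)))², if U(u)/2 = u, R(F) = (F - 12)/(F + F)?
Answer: 998049/484 - 1998*√3/121 ≈ 2033.5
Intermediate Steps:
R(F) = (-12 + F)/(2*F) (R(F) = (-12 + F)/((2*F)) = (-12 + F)*(1/(2*F)) = (-12 + F)/(2*F))
U(u) = 2*u
(U(23) + R(E(6, 6)))² = (2*23 + (-12 + (6 - √(-3 + 6)))/(2*(6 - √(-3 + 6))))² = (46 + (-12 + (6 - √3))/(2*(6 - √3)))² = (46 + (-6 - √3)/(2*(6 - √3)))²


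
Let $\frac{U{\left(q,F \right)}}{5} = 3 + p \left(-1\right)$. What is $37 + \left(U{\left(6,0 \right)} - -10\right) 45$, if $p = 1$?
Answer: $937$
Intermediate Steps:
$U{\left(q,F \right)} = 10$ ($U{\left(q,F \right)} = 5 \left(3 + 1 \left(-1\right)\right) = 5 \left(3 - 1\right) = 5 \cdot 2 = 10$)
$37 + \left(U{\left(6,0 \right)} - -10\right) 45 = 37 + \left(10 - -10\right) 45 = 37 + \left(10 + 10\right) 45 = 37 + 20 \cdot 45 = 37 + 900 = 937$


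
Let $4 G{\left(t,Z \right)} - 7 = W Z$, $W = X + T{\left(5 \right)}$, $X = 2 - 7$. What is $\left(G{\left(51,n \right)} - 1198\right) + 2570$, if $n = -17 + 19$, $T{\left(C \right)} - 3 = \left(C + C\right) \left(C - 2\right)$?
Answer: $\frac{5551}{4} \approx 1387.8$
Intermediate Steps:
$X = -5$ ($X = 2 - 7 = -5$)
$T{\left(C \right)} = 3 + 2 C \left(-2 + C\right)$ ($T{\left(C \right)} = 3 + \left(C + C\right) \left(C - 2\right) = 3 + 2 C \left(-2 + C\right)$)
$W = 28$ ($W = -5 + \left(3 - 20 + 2 \cdot 5^{2}\right) = -5 + \left(3 - 20 + 2 \cdot 25\right) = -5 + \left(3 - 20 + 50\right) = -5 + 33 = 28$)
$n = 2$
$G{\left(t,Z \right)} = \frac{7}{4} + 7 Z$ ($G{\left(t,Z \right)} = \frac{7}{4} + \frac{28 Z}{4} = \frac{7}{4} + 7 Z$)
$\left(G{\left(51,n \right)} - 1198\right) + 2570 = \left(\left(\frac{7}{4} + 7 \cdot 2\right) - 1198\right) + 2570 = \left(\left(\frac{7}{4} + 14\right) - 1198\right) + 2570 = \left(\frac{63}{4} - 1198\right) + 2570 = - \frac{4729}{4} + 2570 = \frac{5551}{4}$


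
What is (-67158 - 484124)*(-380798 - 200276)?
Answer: 320335636868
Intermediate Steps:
(-67158 - 484124)*(-380798 - 200276) = -551282*(-581074) = 320335636868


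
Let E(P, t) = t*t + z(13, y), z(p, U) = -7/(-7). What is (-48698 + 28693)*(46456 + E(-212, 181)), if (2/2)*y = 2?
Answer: -1584756090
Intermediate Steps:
y = 2
z(p, U) = 1 (z(p, U) = -7*(-1/7) = 1)
E(P, t) = 1 + t**2 (E(P, t) = t*t + 1 = t**2 + 1 = 1 + t**2)
(-48698 + 28693)*(46456 + E(-212, 181)) = (-48698 + 28693)*(46456 + (1 + 181**2)) = -20005*(46456 + (1 + 32761)) = -20005*(46456 + 32762) = -20005*79218 = -1584756090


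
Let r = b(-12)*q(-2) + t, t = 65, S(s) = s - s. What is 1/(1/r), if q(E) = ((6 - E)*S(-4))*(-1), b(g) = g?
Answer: 65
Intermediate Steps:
S(s) = 0
q(E) = 0 (q(E) = ((6 - E)*0)*(-1) = 0*(-1) = 0)
r = 65 (r = -12*0 + 65 = 0 + 65 = 65)
1/(1/r) = 1/(1/65) = 65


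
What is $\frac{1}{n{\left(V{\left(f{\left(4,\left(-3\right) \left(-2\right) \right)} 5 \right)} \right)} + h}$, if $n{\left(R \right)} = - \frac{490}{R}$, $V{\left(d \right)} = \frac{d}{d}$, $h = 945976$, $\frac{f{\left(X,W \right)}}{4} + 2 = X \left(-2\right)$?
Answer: $\frac{1}{945486} \approx 1.0577 \cdot 10^{-6}$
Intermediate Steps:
$f{\left(X,W \right)} = -8 - 8 X$ ($f{\left(X,W \right)} = -8 + 4 X \left(-2\right) = -8 + 4 \left(- 2 X\right) = -8 - 8 X$)
$V{\left(d \right)} = 1$
$\frac{1}{n{\left(V{\left(f{\left(4,\left(-3\right) \left(-2\right) \right)} 5 \right)} \right)} + h} = \frac{1}{- \frac{490}{1} + 945976} = \frac{1}{\left(-490\right) 1 + 945976} = \frac{1}{-490 + 945976} = \frac{1}{945486}$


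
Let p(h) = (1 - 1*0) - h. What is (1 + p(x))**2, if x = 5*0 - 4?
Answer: 36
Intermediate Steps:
x = -4 (x = 0 - 4 = -4)
p(h) = 1 - h (p(h) = (1 + 0) - h = 1 - h)
(1 + p(x))**2 = (1 + (1 - 1*(-4)))**2 = (1 + (1 + 4))**2 = (1 + 5)**2 = 6**2 = 36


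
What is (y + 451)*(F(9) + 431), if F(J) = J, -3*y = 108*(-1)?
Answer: 214280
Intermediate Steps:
y = 36 (y = -36*(-1) = -⅓*(-108) = 36)
(y + 451)*(F(9) + 431) = (36 + 451)*(9 + 431) = 487*440 = 214280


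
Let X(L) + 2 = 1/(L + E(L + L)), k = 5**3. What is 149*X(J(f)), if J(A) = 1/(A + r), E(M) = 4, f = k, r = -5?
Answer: -125458/481 ≈ -260.83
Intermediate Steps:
k = 125
f = 125
J(A) = 1/(-5 + A) (J(A) = 1/(A - 5) = 1/(-5 + A))
X(L) = -2 + 1/(4 + L) (X(L) = -2 + 1/(L + 4) = -2 + 1/(4 + L))
149*X(J(f)) = 149*((-7 - 2/(-5 + 125))/(4 + 1/(-5 + 125))) = 149*((-7 - 2/120)/(4 + 1/120)) = 149*((-7 - 2*1/120)/(4 + 1/120)) = 149*((-7 - 1/60)/(481/120)) = 149*((120/481)*(-421/60)) = 149*(-842/481) = -125458/481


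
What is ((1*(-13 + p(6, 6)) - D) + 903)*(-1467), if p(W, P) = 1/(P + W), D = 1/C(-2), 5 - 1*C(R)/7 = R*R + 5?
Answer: -18281265/14 ≈ -1.3058e+6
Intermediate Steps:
C(R) = -7*R**2 (C(R) = 35 - 7*(R*R + 5) = 35 - 7*(R**2 + 5) = 35 - 7*(5 + R**2) = 35 + (-35 - 7*R**2) = -7*R**2)
D = -1/28 (D = 1/(-7*(-2)**2) = 1/(-7*4) = 1/(-28) = -1/28 ≈ -0.035714)
((1*(-13 + p(6, 6)) - D) + 903)*(-1467) = ((1*(-13 + 1/(6 + 6)) - 1*(-1/28)) + 903)*(-1467) = ((1*(-13 + 1/12) + 1/28) + 903)*(-1467) = ((1*(-155/12) + 1/28) + 903)*(-1467) = ((-155/12 + 1/28) + 903)*(-1467) = (-541/42 + 903)*(-1467) = (37385/42)*(-1467) = -18281265/14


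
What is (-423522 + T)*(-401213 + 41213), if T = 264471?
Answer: 57258360000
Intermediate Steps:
(-423522 + T)*(-401213 + 41213) = (-423522 + 264471)*(-401213 + 41213) = -159051*(-360000) = 57258360000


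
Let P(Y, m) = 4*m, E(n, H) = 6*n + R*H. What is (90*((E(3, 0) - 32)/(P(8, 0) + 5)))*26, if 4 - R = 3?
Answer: -6552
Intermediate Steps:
R = 1 (R = 4 - 1*3 = 4 - 3 = 1)
E(n, H) = H + 6*n (E(n, H) = 6*n + 1*H = 6*n + H = H + 6*n)
(90*((E(3, 0) - 32)/(P(8, 0) + 5)))*26 = (90*(((0 + 6*3) - 32)/(4*0 + 5)))*26 = (90*(((0 + 18) - 32)/(0 + 5)))*26 = (90*((18 - 32)/5))*26 = (90*(-14*⅕))*26 = (90*(-14/5))*26 = -252*26 = -6552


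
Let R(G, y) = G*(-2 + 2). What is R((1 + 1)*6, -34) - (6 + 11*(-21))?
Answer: 225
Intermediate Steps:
R(G, y) = 0 (R(G, y) = G*0 = 0)
R((1 + 1)*6, -34) - (6 + 11*(-21)) = 0 - (6 + 11*(-21)) = 0 - (6 - 231) = 0 - 1*(-225) = 0 + 225 = 225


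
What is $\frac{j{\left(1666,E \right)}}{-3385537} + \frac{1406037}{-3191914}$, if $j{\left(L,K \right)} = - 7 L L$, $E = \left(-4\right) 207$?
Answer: $\frac{57255162092419}{10806342947818} \approx 5.2983$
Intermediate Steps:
$E = -828$
$j{\left(L,K \right)} = - 7 L^{2}$
$\frac{j{\left(1666,E \right)}}{-3385537} + \frac{1406037}{-3191914} = \frac{\left(-7\right) 1666^{2}}{-3385537} + \frac{1406037}{-3191914} = \left(-7\right) 2775556 \left(- \frac{1}{3385537}\right) + 1406037 \left(- \frac{1}{3191914}\right) = \left(-19428892\right) \left(- \frac{1}{3385537}\right) - \frac{1406037}{3191914} = \frac{19428892}{3385537} - \frac{1406037}{3191914} = \frac{57255162092419}{10806342947818}$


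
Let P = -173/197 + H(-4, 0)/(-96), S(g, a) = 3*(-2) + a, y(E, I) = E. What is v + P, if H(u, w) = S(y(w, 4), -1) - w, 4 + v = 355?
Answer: 6622883/18912 ≈ 350.19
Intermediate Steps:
v = 351 (v = -4 + 355 = 351)
S(g, a) = -6 + a
H(u, w) = -7 - w (H(u, w) = (-6 - 1) - w = -7 - w)
P = -15229/18912 (P = -173/197 + (-7 - 1*0)/(-96) = -173*1/197 + (-7 + 0)*(-1/96) = -173/197 - 7*(-1/96) = -173/197 + 7/96 = -15229/18912 ≈ -0.80526)
v + P = 351 - 15229/18912 = 6622883/18912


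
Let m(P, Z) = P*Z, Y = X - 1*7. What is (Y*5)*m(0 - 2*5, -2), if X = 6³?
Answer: 20900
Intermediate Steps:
X = 216
Y = 209 (Y = 216 - 1*7 = 216 - 7 = 209)
(Y*5)*m(0 - 2*5, -2) = (209*5)*((0 - 2*5)*(-2)) = 1045*((0 - 10)*(-2)) = 1045*(-10*(-2)) = 1045*20 = 20900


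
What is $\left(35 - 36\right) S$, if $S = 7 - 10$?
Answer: $3$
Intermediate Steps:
$S = -3$
$\left(35 - 36\right) S = \left(35 - 36\right) \left(-3\right) = \left(-1\right) \left(-3\right) = 3$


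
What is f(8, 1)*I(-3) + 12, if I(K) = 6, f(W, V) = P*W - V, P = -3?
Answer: -138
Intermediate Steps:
f(W, V) = -V - 3*W (f(W, V) = -3*W - V = -V - 3*W)
f(8, 1)*I(-3) + 12 = (-1*1 - 3*8)*6 + 12 = (-1 - 24)*6 + 12 = -25*6 + 12 = -150 + 12 = -138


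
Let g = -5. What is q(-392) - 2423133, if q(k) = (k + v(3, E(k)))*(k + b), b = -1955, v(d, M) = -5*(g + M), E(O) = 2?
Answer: -1538314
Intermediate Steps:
v(d, M) = 25 - 5*M (v(d, M) = -5*(-5 + M) = 25 - 5*M)
q(k) = (-1955 + k)*(15 + k) (q(k) = (k + (25 - 5*2))*(k - 1955) = (k + (25 - 10))*(-1955 + k) = (k + 15)*(-1955 + k) = (15 + k)*(-1955 + k) = (-1955 + k)*(15 + k))
q(-392) - 2423133 = (-29325 + (-392)**2 - 1940*(-392)) - 2423133 = (-29325 + 153664 + 760480) - 2423133 = 884819 - 2423133 = -1538314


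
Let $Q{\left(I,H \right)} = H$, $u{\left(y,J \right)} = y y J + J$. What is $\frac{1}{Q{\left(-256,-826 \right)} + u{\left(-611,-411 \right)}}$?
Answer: $- \frac{1}{153436168} \approx -6.5174 \cdot 10^{-9}$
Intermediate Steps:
$u{\left(y,J \right)} = J + J y^{2}$ ($u{\left(y,J \right)} = y^{2} J + J = J y^{2} + J = J + J y^{2}$)
$\frac{1}{Q{\left(-256,-826 \right)} + u{\left(-611,-411 \right)}} = \frac{1}{-826 - 411 \left(1 + \left(-611\right)^{2}\right)} = \frac{1}{-826 - 411 \left(1 + 373321\right)} = \frac{1}{-826 - 153435342} = \frac{1}{-153436168} = - \frac{1}{153436168}$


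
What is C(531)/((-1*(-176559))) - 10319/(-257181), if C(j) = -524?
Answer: 187461053/5045291131 ≈ 0.037156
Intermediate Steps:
C(531)/((-1*(-176559))) - 10319/(-257181) = -524/((-1*(-176559))) - 10319/(-257181) = -524/176559 - 10319*(-1/257181) = -524*1/176559 + 10319/257181 = -524/176559 + 10319/257181 = 187461053/5045291131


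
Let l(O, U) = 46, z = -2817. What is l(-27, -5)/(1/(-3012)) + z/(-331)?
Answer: -45857895/331 ≈ -1.3854e+5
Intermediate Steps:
l(-27, -5)/(1/(-3012)) + z/(-331) = 46/(1/(-3012)) - 2817/(-331) = 46/(-1/3012) - 2817*(-1/331) = 46*(-3012) + 2817/331 = -138552 + 2817/331 = -45857895/331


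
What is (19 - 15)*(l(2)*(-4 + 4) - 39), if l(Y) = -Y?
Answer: -156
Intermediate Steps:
(19 - 15)*(l(2)*(-4 + 4) - 39) = (19 - 15)*((-1*2)*(-4 + 4) - 39) = 4*(-2*0 - 39) = 4*(0 - 39) = 4*(-39) = -156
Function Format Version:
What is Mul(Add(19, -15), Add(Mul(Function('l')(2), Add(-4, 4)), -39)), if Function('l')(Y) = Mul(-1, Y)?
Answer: -156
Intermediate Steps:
Mul(Add(19, -15), Add(Mul(Function('l')(2), Add(-4, 4)), -39)) = Mul(Add(19, -15), Add(Mul(Mul(-1, 2), Add(-4, 4)), -39)) = Mul(4, Add(Mul(-2, 0), -39)) = Mul(4, Add(0, -39)) = Mul(4, -39) = -156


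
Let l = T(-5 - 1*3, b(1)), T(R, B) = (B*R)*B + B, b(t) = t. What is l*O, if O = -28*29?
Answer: 5684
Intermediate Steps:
O = -812
T(R, B) = B + R*B² (T(R, B) = R*B² + B = B + R*B²)
l = -7 (l = 1*(1 + 1*(-5 - 1*3)) = 1*(1 + 1*(-5 - 3)) = 1*(1 + 1*(-8)) = 1*(1 - 8) = 1*(-7) = -7)
l*O = -7*(-812) = 5684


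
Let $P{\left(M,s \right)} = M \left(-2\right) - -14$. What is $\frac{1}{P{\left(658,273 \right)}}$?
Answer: $- \frac{1}{1302} \approx -0.00076805$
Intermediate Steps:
$P{\left(M,s \right)} = 14 - 2 M$ ($P{\left(M,s \right)} = - 2 M + 14 = 14 - 2 M$)
$\frac{1}{P{\left(658,273 \right)}} = \frac{1}{14 - 1316} = \frac{1}{-1302} = - \frac{1}{1302}$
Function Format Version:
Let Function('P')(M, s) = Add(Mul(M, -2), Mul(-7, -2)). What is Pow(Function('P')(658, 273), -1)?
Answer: Rational(-1, 1302) ≈ -0.00076805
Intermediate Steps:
Function('P')(M, s) = Add(14, Mul(-2, M)) (Function('P')(M, s) = Add(Mul(-2, M), 14) = Add(14, Mul(-2, M)))
Pow(Function('P')(658, 273), -1) = Pow(Add(14, Mul(-2, 658)), -1) = Pow(Add(14, -1316), -1) = Pow(-1302, -1) = Rational(-1, 1302)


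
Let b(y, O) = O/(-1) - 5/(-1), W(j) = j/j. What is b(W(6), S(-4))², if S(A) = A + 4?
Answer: 25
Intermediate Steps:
S(A) = 4 + A
W(j) = 1
b(y, O) = 5 - O (b(y, O) = O*(-1) - 5*(-1) = -O + 5 = 5 - O)
b(W(6), S(-4))² = (5 - (4 - 4))² = (5 - 1*0)² = (5 + 0)² = 5² = 25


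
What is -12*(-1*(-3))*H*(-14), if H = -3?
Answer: -1512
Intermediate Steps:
-12*(-1*(-3))*H*(-14) = -12*(-1*(-3))*(-3)*(-14) = -36*(-3)*(-14) = -12*(-9)*(-14) = 108*(-14) = -1512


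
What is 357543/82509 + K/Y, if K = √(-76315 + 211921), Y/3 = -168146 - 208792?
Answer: 119181/27503 - √135606/1130814 ≈ 4.3331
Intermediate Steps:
Y = -1130814 (Y = 3*(-168146 - 208792) = 3*(-376938) = -1130814)
K = √135606 ≈ 368.25
357543/82509 + K/Y = 357543/82509 + √135606/(-1130814) = 357543*(1/82509) + √135606*(-1/1130814) = 119181/27503 - √135606/1130814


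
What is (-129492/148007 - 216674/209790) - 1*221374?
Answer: -3436903972917809/15525194265 ≈ -2.2138e+5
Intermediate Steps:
(-129492/148007 - 216674/209790) - 1*221374 = (-129492*1/148007 - 216674*1/209790) - 221374 = (-129492/148007 - 108337/104895) - 221374 = -29617697699/15525194265 - 221374 = -3436903972917809/15525194265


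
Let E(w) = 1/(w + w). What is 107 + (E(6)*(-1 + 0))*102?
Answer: 197/2 ≈ 98.500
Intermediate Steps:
E(w) = 1/(2*w)
107 + (E(6)*(-1 + 0))*102 = 107 + (((1/2)/6)*(-1 + 0))*102 = 107 + (((1/2)*(1/6))*(-1))*102 = 107 + ((1/12)*(-1))*102 = 107 - 1/12*102 = 107 - 17/2 = 197/2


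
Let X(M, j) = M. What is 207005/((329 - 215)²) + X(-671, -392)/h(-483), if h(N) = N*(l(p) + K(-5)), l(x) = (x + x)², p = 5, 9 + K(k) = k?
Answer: 75502579/4735332 ≈ 15.945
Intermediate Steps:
K(k) = -9 + k
l(x) = 4*x² (l(x) = (2*x)² = 4*x²)
h(N) = 86*N (h(N) = N*(4*5² + (-9 - 5)) = N*(4*25 - 14) = N*(100 - 14) = N*86 = 86*N)
207005/((329 - 215)²) + X(-671, -392)/h(-483) = 207005/((329 - 215)²) - 671/(86*(-483)) = 207005/(114²) - 671/(-41538) = 207005/12996 - 671*(-1/41538) = 207005*(1/12996) + 671/41538 = 10895/684 + 671/41538 = 75502579/4735332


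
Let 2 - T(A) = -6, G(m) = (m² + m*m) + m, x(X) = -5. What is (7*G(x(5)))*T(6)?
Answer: 2520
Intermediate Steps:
G(m) = m + 2*m² (G(m) = (m² + m²) + m = 2*m² + m = m + 2*m²)
T(A) = 8 (T(A) = 2 - 1*(-6) = 2 + 6 = 8)
(7*G(x(5)))*T(6) = (7*(-5*(1 + 2*(-5))))*8 = (7*(-5*(1 - 10)))*8 = (7*(-5*(-9)))*8 = (7*45)*8 = 315*8 = 2520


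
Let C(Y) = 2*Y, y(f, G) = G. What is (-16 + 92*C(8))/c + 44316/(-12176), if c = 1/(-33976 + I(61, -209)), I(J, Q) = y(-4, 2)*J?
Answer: -150043105735/3044 ≈ -4.9291e+7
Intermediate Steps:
I(J, Q) = 2*J
c = -1/33854 (c = 1/(-33976 + 2*61) = 1/(-33976 + 122) = 1/(-33854) = -1/33854 ≈ -2.9539e-5)
(-16 + 92*C(8))/c + 44316/(-12176) = (-16 + 92*(2*8))/(-1/33854) + 44316/(-12176) = (-16 + 92*16)*(-33854) + 44316*(-1/12176) = (-16 + 1472)*(-33854) - 11079/3044 = 1456*(-33854) - 11079/3044 = -49291424 - 11079/3044 = -150043105735/3044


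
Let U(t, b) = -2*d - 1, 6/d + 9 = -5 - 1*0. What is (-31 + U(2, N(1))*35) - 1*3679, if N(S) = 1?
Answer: -3715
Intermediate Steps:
d = -3/7 (d = 6/(-9 + (-5 - 1*0)) = 6/(-9 + (-5 + 0)) = 6/(-9 - 5) = 6/(-14) = 6*(-1/14) = -3/7 ≈ -0.42857)
U(t, b) = -1/7 (U(t, b) = -2*(-3/7) - 1 = 6/7 - 1 = -1/7)
(-31 + U(2, N(1))*35) - 1*3679 = (-31 - 1/7*35) - 1*3679 = (-31 - 5) - 3679 = -36 - 3679 = -3715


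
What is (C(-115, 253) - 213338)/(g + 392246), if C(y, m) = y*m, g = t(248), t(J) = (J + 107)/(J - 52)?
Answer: -15838956/25626857 ≈ -0.61806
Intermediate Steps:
t(J) = (107 + J)/(-52 + J)
g = 355/196 (g = (107 + 248)/(-52 + 248) = 355/196 ≈ 1.8112)
C(y, m) = m*y
(C(-115, 253) - 213338)/(g + 392246) = (253*(-115) - 213338)/(355/196 + 392246) = (-29095 - 213338)/(76880571/196) = -242433*196/76880571 = -15838956/25626857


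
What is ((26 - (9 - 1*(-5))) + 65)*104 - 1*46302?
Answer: -38294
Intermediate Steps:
((26 - (9 - 1*(-5))) + 65)*104 - 1*46302 = ((26 - (9 + 5)) + 65)*104 - 46302 = ((26 - 1*14) + 65)*104 - 46302 = ((26 - 14) + 65)*104 - 46302 = (12 + 65)*104 - 46302 = 77*104 - 46302 = 8008 - 46302 = -38294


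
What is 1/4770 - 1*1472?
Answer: -7021439/4770 ≈ -1472.0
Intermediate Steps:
1/4770 - 1*1472 = 1/4770 - 1472 = -7021439/4770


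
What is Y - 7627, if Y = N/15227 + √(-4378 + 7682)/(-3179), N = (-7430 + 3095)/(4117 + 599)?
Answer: -182566310633/23936844 - 2*√826/3179 ≈ -7627.0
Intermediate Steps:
N = -1445/1572 (N = -4335/4716 = -4335*1/4716 = -1445/1572 ≈ -0.91921)
Y = -1445/23936844 - 2*√826/3179 (Y = -1445/1572/15227 + √(-4378 + 7682)/(-3179) = -1445/1572*1/15227 + √3304*(-1/3179) = -1445/23936844 + (2*√826)*(-1/3179) = -1445/23936844 - 2*√826/3179 ≈ -0.018142)
Y - 7627 = (-1445/23936844 - 2*√826/3179) - 7627 = -182566310633/23936844 - 2*√826/3179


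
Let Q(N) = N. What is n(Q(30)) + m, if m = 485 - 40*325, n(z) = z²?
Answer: -11615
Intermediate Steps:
m = -12515 (m = 485 - 13000 = -12515)
n(Q(30)) + m = 30² - 12515 = 900 - 12515 = -11615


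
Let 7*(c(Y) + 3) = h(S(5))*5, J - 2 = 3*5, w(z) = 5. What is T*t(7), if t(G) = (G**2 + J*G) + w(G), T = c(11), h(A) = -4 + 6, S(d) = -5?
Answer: -1903/7 ≈ -271.86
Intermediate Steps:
J = 17 (J = 2 + 3*5 = 2 + 15 = 17)
h(A) = 2
c(Y) = -11/7 (c(Y) = -3 + (2*5)/7 = -3 + (1/7)*10 = -3 + 10/7 = -11/7)
T = -11/7 ≈ -1.5714
t(G) = 5 + G**2 + 17*G (t(G) = (G**2 + 17*G) + 5 = 5 + G**2 + 17*G)
T*t(7) = -11*(5 + 7**2 + 17*7)/7 = -11*(5 + 49 + 119)/7 = -11/7*173 = -1903/7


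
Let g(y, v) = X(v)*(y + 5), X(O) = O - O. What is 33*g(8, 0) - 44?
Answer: -44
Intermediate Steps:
X(O) = 0
g(y, v) = 0 (g(y, v) = 0*(y + 5) = 0*(5 + y) = 0)
33*g(8, 0) - 44 = 33*0 - 44 = 0 - 44 = -44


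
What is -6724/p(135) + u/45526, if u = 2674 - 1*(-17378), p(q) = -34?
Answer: 4511744/22763 ≈ 198.21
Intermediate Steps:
u = 20052 (u = 2674 + 17378 = 20052)
-6724/p(135) + u/45526 = -6724/(-34) + 20052/45526 = -6724*(-1/34) + 20052*(1/45526) = 3362/17 + 10026/22763 = 4511744/22763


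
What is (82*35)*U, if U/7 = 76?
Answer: 1526840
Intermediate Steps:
U = 532 (U = 7*76 = 532)
(82*35)*U = (82*35)*532 = 2870*532 = 1526840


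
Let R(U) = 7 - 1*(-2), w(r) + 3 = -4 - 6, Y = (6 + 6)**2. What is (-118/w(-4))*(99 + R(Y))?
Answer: 12744/13 ≈ 980.31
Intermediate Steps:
Y = 144 (Y = 12**2 = 144)
w(r) = -13 (w(r) = -3 + (-4 - 6) = -3 - 10 = -13)
R(U) = 9 (R(U) = 7 + 2 = 9)
(-118/w(-4))*(99 + R(Y)) = (-118/(-13))*(99 + 9) = -118*(-1/13)*108 = (118/13)*108 = 12744/13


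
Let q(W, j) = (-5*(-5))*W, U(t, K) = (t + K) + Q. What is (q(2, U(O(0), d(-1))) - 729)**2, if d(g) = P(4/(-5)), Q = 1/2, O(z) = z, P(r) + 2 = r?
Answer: 461041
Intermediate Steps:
P(r) = -2 + r
Q = 1/2 (Q = 1*(1/2) = 1/2 ≈ 0.50000)
d(g) = -14/5 (d(g) = -2 + 4/(-5) = -2 + 4*(-1/5) = -2 - 4/5 = -14/5)
U(t, K) = 1/2 + K + t (U(t, K) = (t + K) + 1/2 = (K + t) + 1/2 = 1/2 + K + t)
q(W, j) = 25*W
(q(2, U(O(0), d(-1))) - 729)**2 = (25*2 - 729)**2 = (50 - 729)**2 = (-679)**2 = 461041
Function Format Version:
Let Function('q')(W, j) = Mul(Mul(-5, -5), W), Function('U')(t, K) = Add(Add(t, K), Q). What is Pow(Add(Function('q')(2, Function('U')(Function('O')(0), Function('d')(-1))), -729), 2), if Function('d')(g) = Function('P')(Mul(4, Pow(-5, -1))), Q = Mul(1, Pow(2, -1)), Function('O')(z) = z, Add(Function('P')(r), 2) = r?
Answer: 461041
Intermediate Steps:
Function('P')(r) = Add(-2, r)
Q = Rational(1, 2) (Q = Mul(1, Rational(1, 2)) = Rational(1, 2) ≈ 0.50000)
Function('d')(g) = Rational(-14, 5) (Function('d')(g) = Add(-2, Mul(4, Pow(-5, -1))) = Add(-2, Mul(4, Rational(-1, 5))) = Add(-2, Rational(-4, 5)) = Rational(-14, 5))
Function('U')(t, K) = Add(Rational(1, 2), K, t) (Function('U')(t, K) = Add(Add(t, K), Rational(1, 2)) = Add(Add(K, t), Rational(1, 2)) = Add(Rational(1, 2), K, t))
Function('q')(W, j) = Mul(25, W)
Pow(Add(Function('q')(2, Function('U')(Function('O')(0), Function('d')(-1))), -729), 2) = Pow(Add(Mul(25, 2), -729), 2) = Pow(Add(50, -729), 2) = Pow(-679, 2) = 461041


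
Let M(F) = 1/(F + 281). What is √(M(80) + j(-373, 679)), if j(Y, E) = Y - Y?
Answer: 1/19 ≈ 0.052632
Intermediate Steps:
j(Y, E) = 0
M(F) = 1/(281 + F)
√(M(80) + j(-373, 679)) = √(1/(281 + 80) + 0) = √(1/361 + 0) = √(1/361) = 1/19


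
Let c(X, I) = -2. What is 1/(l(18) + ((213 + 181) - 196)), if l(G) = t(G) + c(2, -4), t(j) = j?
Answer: 1/214 ≈ 0.0046729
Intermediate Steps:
l(G) = -2 + G (l(G) = G - 2 = -2 + G)
1/(l(18) + ((213 + 181) - 196)) = 1/((-2 + 18) + ((213 + 181) - 196)) = 1/(16 + (394 - 196)) = 1/(16 + 198) = 1/214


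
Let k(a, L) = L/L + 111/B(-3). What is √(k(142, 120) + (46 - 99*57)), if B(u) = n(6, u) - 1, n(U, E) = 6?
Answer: 31*I*√145/5 ≈ 74.658*I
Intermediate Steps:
B(u) = 5 (B(u) = 6 - 1 = 5)
k(a, L) = 116/5 (k(a, L) = L/L + 111/5 = 1 + 111*(⅕) = 1 + 111/5 = 116/5)
√(k(142, 120) + (46 - 99*57)) = √(116/5 + (46 - 99*57)) = √(116/5 + (46 - 5643)) = √(116/5 - 5597) = √(-27869/5) = 31*I*√145/5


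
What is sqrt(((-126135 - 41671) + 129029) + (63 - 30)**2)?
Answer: 2*I*sqrt(9422) ≈ 194.13*I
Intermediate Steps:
sqrt(((-126135 - 41671) + 129029) + (63 - 30)**2) = sqrt((-167806 + 129029) + 33**2) = sqrt(-38777 + 1089) = sqrt(-37688) = 2*I*sqrt(9422)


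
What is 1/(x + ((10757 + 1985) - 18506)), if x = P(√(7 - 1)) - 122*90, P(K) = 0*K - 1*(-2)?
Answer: -1/16742 ≈ -5.9730e-5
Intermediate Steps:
P(K) = 2 (P(K) = 0 + 2 = 2)
x = -10978 (x = 2 - 122*90 = 2 - 10980 = -10978)
1/(x + ((10757 + 1985) - 18506)) = 1/(-10978 + ((10757 + 1985) - 18506)) = 1/(-10978 + (12742 - 18506)) = 1/(-10978 - 5764) = 1/(-16742) = -1/16742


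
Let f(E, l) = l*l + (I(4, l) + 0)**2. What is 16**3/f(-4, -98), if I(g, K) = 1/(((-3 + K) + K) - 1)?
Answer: 163840000/384160001 ≈ 0.42649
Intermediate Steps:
I(g, K) = 1/(-4 + 2*K) (I(g, K) = 1/((-3 + 2*K) - 1) = 1/(-4 + 2*K))
f(E, l) = l**2 + 1/(4*(-2 + l)**2) (f(E, l) = l*l + (1/(2*(-2 + l)) + 0)**2 = l**2 + (1/(2*(-2 + l)))**2 = l**2 + 1/(4*(-2 + l)**2))
16**3/f(-4, -98) = 16**3/((-98)**2 + 1/(4*(-2 - 98)**2)) = 4096/(9604 + (1/4)/(-100)**2) = 4096/(9604 + (1/4)*(1/10000)) = 4096/(9604 + 1/40000) = 4096/(384160001/40000) = 4096*(40000/384160001) = 163840000/384160001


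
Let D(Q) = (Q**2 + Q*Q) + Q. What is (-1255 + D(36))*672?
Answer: 922656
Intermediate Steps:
D(Q) = Q + 2*Q**2 (D(Q) = (Q**2 + Q**2) + Q = 2*Q**2 + Q = Q + 2*Q**2)
(-1255 + D(36))*672 = (-1255 + 36*(1 + 2*36))*672 = (-1255 + 36*(1 + 72))*672 = (-1255 + 36*73)*672 = (-1255 + 2628)*672 = 1373*672 = 922656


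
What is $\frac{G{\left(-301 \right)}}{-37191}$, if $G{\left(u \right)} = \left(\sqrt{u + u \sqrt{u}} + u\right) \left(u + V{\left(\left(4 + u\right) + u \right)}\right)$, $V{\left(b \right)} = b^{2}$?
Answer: $\frac{5121343}{1771} - \frac{119101 \sqrt{-301 - 301 i \sqrt{301}}}{12397} \approx 2414.8 + 505.26 i$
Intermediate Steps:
$G{\left(u \right)} = \left(u + \left(4 + 2 u\right)^{2}\right) \left(u + \sqrt{u + u^{\frac{3}{2}}}\right)$ ($G{\left(u \right)} = \left(\sqrt{u + u \sqrt{u}} + u\right) \left(u + \left(\left(4 + u\right) + u\right)^{2}\right) = \left(\sqrt{u + u^{\frac{3}{2}}} + u\right) \left(u + \left(4 + 2 u\right)^{2}\right) = \left(u + \sqrt{u + u^{\frac{3}{2}}}\right) \left(u + \left(4 + 2 u\right)^{2}\right) = \left(u + \left(4 + 2 u\right)^{2}\right) \left(u + \sqrt{u + u^{\frac{3}{2}}}\right)$)
$\frac{G{\left(-301 \right)}}{-37191} = \frac{\left(-301\right)^{2} - 301 \sqrt{-301 + \left(-301\right)^{\frac{3}{2}}} + 4 \left(-301\right) \left(2 - 301\right)^{2} + 4 \left(2 - 301\right)^{2} \sqrt{-301 + \left(-301\right)^{\frac{3}{2}}}}{-37191} = \left(90601 - 301 \sqrt{-301 - 301 i \sqrt{301}} + 4 \left(-301\right) \left(-299\right)^{2} + 4 \left(-299\right)^{2} \sqrt{-301 - 301 i \sqrt{301}}\right) \left(- \frac{1}{37191}\right) = \left(90601 - 301 \sqrt{-301 - 301 i \sqrt{301}} + 4 \left(-301\right) 89401 + 4 \cdot 89401 \sqrt{-301 - 301 i \sqrt{301}}\right) \left(- \frac{1}{37191}\right) = \left(90601 - 301 \sqrt{-301 - 301 i \sqrt{301}} - 107638804 + 357604 \sqrt{-301 - 301 i \sqrt{301}}\right) \left(- \frac{1}{37191}\right) = \left(-107548203 + 357303 \sqrt{-301 - 301 i \sqrt{301}}\right) \left(- \frac{1}{37191}\right) = \frac{5121343}{1771} - \frac{119101 \sqrt{-301 - 301 i \sqrt{301}}}{12397}$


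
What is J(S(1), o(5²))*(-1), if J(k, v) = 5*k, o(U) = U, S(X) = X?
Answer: -5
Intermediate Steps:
J(S(1), o(5²))*(-1) = (5*1)*(-1) = 5*(-1) = -5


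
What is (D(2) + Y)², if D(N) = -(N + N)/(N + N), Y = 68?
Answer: 4489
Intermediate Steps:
D(N) = -1 (D(N) = -2*N/(2*N) = -2*N*1/(2*N) = -1*1 = -1)
(D(2) + Y)² = (-1 + 68)² = 67² = 4489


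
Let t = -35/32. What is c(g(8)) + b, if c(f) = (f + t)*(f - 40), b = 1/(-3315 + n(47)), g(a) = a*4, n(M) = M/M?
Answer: -1638775/6628 ≈ -247.25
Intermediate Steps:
t = -35/32 (t = -35*1/32 = -35/32 ≈ -1.0938)
n(M) = 1
g(a) = 4*a
b = -1/3314 (b = 1/(-3315 + 1) = 1/(-3314) = -1/3314 ≈ -0.00030175)
c(f) = (-40 + f)*(-35/32 + f) (c(f) = (f - 35/32)*(f - 40) = (-35/32 + f)*(-40 + f) = (-40 + f)*(-35/32 + f))
c(g(8)) + b = (175/4 + (4*8)**2 - 1315*8/8) - 1/3314 = (175/4 + 32**2 - 1315/32*32) - 1/3314 = (175/4 + 1024 - 1315) - 1/3314 = -989/4 - 1/3314 = -1638775/6628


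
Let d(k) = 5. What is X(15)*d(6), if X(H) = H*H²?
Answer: 16875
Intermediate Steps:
X(H) = H³
X(15)*d(6) = 15³*5 = 3375*5 = 16875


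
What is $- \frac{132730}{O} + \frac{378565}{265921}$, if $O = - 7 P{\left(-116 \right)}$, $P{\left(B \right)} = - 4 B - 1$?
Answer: $\frac{36522623495}{861849961} \approx 42.377$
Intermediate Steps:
$P{\left(B \right)} = -1 - 4 B$
$O = -3241$ ($O = - 7 \left(-1 - -464\right) = - 7 \left(-1 + 464\right) = \left(-7\right) 463 = -3241$)
$- \frac{132730}{O} + \frac{378565}{265921} = - \frac{132730}{-3241} + \frac{378565}{265921} = \left(-132730\right) \left(- \frac{1}{3241}\right) + 378565 \cdot \frac{1}{265921} = \frac{132730}{3241} + \frac{378565}{265921} = \frac{36522623495}{861849961}$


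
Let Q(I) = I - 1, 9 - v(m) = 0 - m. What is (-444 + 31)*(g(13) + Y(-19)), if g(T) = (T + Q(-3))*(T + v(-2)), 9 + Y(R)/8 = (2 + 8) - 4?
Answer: -64428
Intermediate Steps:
Y(R) = -24 (Y(R) = -72 + 8*((2 + 8) - 4) = -72 + 8*(10 - 4) = -72 + 8*6 = -72 + 48 = -24)
v(m) = 9 + m (v(m) = 9 - (0 - m) = 9 - (-1)*m = 9 + m)
Q(I) = -1 + I
g(T) = (-4 + T)*(7 + T) (g(T) = (T + (-1 - 3))*(T + (9 - 2)) = (T - 4)*(T + 7) = (-4 + T)*(7 + T))
(-444 + 31)*(g(13) + Y(-19)) = (-444 + 31)*((-28 + 13**2 + 3*13) - 24) = -413*((-28 + 169 + 39) - 24) = -413*(180 - 24) = -413*156 = -64428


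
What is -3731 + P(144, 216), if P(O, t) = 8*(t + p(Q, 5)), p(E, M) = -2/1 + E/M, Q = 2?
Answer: -10079/5 ≈ -2015.8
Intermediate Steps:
p(E, M) = -2 + E/M (p(E, M) = -2*1 + E/M = -2 + E/M)
P(O, t) = -64/5 + 8*t (P(O, t) = 8*(t + (-2 + 2/5)) = 8*(t + (-2 + 2*(⅕))) = 8*(t + (-2 + ⅖)) = 8*(t - 8/5) = 8*(-8/5 + t) = -64/5 + 8*t)
-3731 + P(144, 216) = -3731 + (-64/5 + 8*216) = -3731 + (-64/5 + 1728) = -3731 + 8576/5 = -10079/5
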